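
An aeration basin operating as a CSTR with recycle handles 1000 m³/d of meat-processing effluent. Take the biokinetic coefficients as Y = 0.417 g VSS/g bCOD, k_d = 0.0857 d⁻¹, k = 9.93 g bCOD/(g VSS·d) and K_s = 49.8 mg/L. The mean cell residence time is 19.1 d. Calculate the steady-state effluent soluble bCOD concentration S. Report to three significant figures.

S ≈ 1.72 mg/L

From the Monod/SRT balance for a CMAS, S = K_s·(1+k_d θ_c)/[θ_c·(Y k − k_d) − 1] = 49.8 × (1 + 0.0857 × 19.1) / [19.1 × (0.417 × 9.93 − 0.0857) − 1] = 131.3 / 76.45 = 1.718 mg/L.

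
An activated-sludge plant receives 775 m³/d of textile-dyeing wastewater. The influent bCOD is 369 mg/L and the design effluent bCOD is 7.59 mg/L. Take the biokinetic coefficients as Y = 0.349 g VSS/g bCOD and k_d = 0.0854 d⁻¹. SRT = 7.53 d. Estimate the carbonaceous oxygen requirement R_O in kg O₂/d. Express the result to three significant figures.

R_O ≈ 196 kg O₂/d

The observed yield is Y_obs = Y/(1 + k_d·θ_c) = 0.349 / (1 + 0.0854 × 7.53) = 0.349 / 1.643 = 0.2124 g VSS per g bCOD removed.
Mass of bCOD removed per day: Q(S₀ − S) = 775 × 361.4 g/m³ = 280.1 kg/d.
Biomass synthesised: P_X = Y_obs × 280.1 = 59.49 kg VSS/d.
R_O = Q·(S₀ − S) − 1.42·P_X = 280.1 − 1.42 × 59.49 = 195.6 kg O₂/d.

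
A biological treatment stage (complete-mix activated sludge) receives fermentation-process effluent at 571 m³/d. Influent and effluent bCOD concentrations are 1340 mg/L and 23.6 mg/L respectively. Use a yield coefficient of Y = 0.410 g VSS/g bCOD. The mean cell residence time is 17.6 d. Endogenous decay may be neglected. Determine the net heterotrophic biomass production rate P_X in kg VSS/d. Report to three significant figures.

P_X ≈ 308 kg VSS/d

No decay correction is needed, so Y_obs = Y = 0.410.
Substrate removed = Q·(S₀ − S) = 571 m³/d × (1340 − 23.6) g/m³ = 7.52×10^5 g/d = 751.7 kg/d.
So the net sludge growth is P_X = 0.4100 × 751.7 = 308.2 kg VSS/d.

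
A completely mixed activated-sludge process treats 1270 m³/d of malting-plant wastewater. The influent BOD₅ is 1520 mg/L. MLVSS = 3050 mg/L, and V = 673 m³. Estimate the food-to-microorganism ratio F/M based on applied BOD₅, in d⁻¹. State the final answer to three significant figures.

F/M ≈ 0.940 d⁻¹

Food-to-microorganism ratio F/M = Q S₀ / (V X) = 1270 × 1520 / (673.0 × 3050) = 0.9404 d⁻¹.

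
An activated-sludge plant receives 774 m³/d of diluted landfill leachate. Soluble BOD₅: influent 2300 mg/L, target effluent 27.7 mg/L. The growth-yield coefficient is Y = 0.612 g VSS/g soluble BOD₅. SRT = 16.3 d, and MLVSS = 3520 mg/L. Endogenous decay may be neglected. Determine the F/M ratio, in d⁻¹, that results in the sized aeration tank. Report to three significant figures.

Biomass mass balance (decay neglected): V·X = Y·Q·(S₀ − S)·θ_c, so V = 0.612 × 774 × (2300 − 27.7) × 16.3 / 3520 = 4984 m³.
F/M = Q·S₀ / (V·X) = 774 × 2300 / (4984 × 3520) = 0.1015 g soluble BOD₅·(g VSS·d)⁻¹.

F/M ≈ 0.101 d⁻¹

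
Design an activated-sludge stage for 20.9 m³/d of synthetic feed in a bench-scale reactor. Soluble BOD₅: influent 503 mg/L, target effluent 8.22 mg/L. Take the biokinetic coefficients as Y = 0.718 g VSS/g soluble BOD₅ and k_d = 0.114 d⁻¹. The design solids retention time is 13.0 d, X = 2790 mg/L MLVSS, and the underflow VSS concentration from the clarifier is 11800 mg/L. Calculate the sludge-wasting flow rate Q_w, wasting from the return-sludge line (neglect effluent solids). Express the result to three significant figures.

Rearranging the biomass balance for a CMAS with decay, V = Y·Q·ΔS·θ_c / [X·(1+k_d θ_c)] = 0.718 × 20.9 × (503 − 8.22) × 13.0 / [2790 × (1 + 0.114 × 13.0)] = 9.65×10^4 / 6925 = 13.94 m³.
θ_c = V·X/(Q_w·X_r) when wasting from the recycle, so Q_w = V·X/(θ_c·X_r) = 13.94 × 2790 / (13.0 × 11800) = 0.2535 m³/d.

Q_w ≈ 0.254 m³/d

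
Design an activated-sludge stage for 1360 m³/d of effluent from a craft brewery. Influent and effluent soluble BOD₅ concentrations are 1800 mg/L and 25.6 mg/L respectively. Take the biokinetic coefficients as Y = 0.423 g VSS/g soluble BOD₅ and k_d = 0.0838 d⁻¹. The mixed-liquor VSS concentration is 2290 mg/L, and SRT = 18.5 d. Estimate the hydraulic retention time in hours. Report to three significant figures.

τ ≈ 57.1 h

Rearranging the biomass balance for a CMAS with decay, V = Y·Q·ΔS·θ_c / [X·(1+k_d θ_c)] = 0.423 × 1360 × (1800 − 25.6) × 18.5 / [2290 × (1 + 0.0838 × 18.5)] = 1.89×10^7 / 5840 = 3234 m³.
τ = V/Q = 3234/1360 = 2.378 d, or 57.06 h.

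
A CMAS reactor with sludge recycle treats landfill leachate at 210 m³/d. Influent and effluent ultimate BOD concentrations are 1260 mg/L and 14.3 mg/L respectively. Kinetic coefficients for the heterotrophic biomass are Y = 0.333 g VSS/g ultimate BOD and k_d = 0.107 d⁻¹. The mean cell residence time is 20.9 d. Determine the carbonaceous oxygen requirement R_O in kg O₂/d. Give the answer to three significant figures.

Observed yield with endogenous decay: Y_obs = Y / (1 + k_d·θ_c) = 0.333 / (1 + 0.107 × 20.9) = 0.333 / 3.236 = 0.1029 g VSS/g ultimate BOD.
Q·(S₀ − S) = 210 × (1260 − 14.3) × 10⁻³ = 261.6 kg/d removed.
P_X = Y_obs·Q·(S₀ − S) = 0.1029 × 261.6 = 26.92 kg VSS/d.
R_O = Q·(S₀ − S) − 1.42·P_X = 261.6 − 1.42 × 26.92 = 223.4 kg O₂/d.

R_O ≈ 223 kg O₂/d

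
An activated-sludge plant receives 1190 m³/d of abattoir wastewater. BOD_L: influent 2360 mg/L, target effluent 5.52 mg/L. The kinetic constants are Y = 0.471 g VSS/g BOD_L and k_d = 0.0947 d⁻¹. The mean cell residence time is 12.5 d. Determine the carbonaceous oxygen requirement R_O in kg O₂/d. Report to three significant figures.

Correct the yield for decay: Y_obs = Y/(1 + k_d θ_c) = 0.471 / (1 + 0.0947 × 12.5) = 0.471 / 2.184 = 0.2157.
ΔS = 2360 − 5.52 = 2354 mg/L, so the substrate removal rate is 1190 × 2354/1000 = 2802 kg BOD_L/d.
Biomass synthesised: P_X = Y_obs × 2802 = 604.3 kg VSS/d.
R_O = Q·(S₀ − S) − 1.42·P_X = 2802 − 1.42 × 604.3 = 1944 kg O₂/d.

R_O ≈ 1940 kg O₂/d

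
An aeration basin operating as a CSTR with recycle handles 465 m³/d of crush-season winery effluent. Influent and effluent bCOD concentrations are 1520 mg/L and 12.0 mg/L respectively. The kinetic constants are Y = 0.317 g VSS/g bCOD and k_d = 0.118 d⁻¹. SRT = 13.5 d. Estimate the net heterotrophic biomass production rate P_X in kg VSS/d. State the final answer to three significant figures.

Y_obs = Y / (1 + k_d θ_c) = 0.317 / (1 + 0.118 × 13.5) = 0.317 / 2.593 = 0.1223.
ΔS = 1520 − 12.0 = 1508 mg/L, so the substrate removal rate is 465 × 1508/1000 = 701.2 kg bCOD/d.
Biomass produced: P_X = Y_obs·Q·ΔS = 0.1223 × 701.2 ≈ 85.73 kg VSS/d.

P_X ≈ 85.7 kg VSS/d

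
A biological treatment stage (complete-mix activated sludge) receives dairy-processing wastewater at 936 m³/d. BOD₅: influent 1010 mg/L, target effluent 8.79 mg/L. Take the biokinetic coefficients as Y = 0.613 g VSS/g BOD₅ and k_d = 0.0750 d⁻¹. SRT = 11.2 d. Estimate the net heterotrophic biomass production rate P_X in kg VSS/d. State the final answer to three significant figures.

Observed yield with endogenous decay: Y_obs = Y / (1 + k_d·θ_c) = 0.613 / (1 + 0.0750 × 11.2) = 0.613 / 1.840 = 0.3332 g VSS/g BOD₅.
Substrate removed = Q·(S₀ − S) = 936 m³/d × (1010 − 8.79) g/m³ = 9.37×10^5 g/d = 937.1 kg/d.
P_X = Y_obs · Q(S₀ − S) = 0.3332 × 937.1 = 312.2 kg VSS/d.

P_X ≈ 312 kg VSS/d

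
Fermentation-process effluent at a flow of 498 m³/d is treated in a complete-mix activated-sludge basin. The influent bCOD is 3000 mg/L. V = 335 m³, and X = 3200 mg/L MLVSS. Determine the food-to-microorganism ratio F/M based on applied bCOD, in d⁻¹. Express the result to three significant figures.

F/M ≈ 1.39 d⁻¹

F/M = applied load / biomass = Q·S₀/(V·X) = 498 × 3000 / (335.0 × 3200) = 1.394 d⁻¹.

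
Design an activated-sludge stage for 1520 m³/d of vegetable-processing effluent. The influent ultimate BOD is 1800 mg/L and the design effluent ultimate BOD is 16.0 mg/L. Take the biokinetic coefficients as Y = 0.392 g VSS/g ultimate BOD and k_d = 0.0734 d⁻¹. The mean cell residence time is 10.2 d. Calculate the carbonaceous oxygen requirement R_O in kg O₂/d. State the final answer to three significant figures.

R_O ≈ 1850 kg O₂/d

Observed yield with endogenous decay: Y_obs = Y / (1 + k_d·θ_c) = 0.392 / (1 + 0.0734 × 10.2) = 0.392 / 1.749 = 0.2242 g VSS/g ultimate BOD.
Mass of ultimate BOD removed per day: Q(S₀ − S) = 1520 × 1784 g/m³ = 2712 kg/d.
P_X = Y_obs·Q·(S₀ − S) = 0.2242 × 2712 = 607.9 kg VSS/d.
R_O = Q·ΔS − 1.42 P_X = 2712 − 863.2 = 1848 kg O₂/d.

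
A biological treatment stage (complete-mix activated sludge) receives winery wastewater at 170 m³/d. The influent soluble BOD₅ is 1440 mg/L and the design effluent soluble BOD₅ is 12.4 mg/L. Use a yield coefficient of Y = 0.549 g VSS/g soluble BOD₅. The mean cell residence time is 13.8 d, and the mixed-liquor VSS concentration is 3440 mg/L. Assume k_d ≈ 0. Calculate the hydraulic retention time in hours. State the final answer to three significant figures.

τ ≈ 75.5 h

With k_d = 0 the design equation reduces to V = Y Q (S₀−S) θ_c / X = 0.549 × 170 × (1440 − 12.4) × 13.8 / 3440 = 534.5 m³.
Hydraulic retention time τ = V/Q = 534.5 / 170 = 3.144 d = 75.46 h.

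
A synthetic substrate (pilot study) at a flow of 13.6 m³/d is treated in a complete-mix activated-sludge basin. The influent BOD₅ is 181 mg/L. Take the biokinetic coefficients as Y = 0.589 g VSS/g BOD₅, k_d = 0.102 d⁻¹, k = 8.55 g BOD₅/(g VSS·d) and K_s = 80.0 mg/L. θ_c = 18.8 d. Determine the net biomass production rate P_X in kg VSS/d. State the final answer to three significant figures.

For a completely mixed reactor with recycle the Lawrence–McCarty relation gives S = K_s·(1 + k_d·θ_c) / [θ_c·(Y·k − k_d) − 1] = 80.0 × (1 + 0.102 × 18.8) / [18.8 × (0.589 × 8.55 − 0.102) − 1] = 233.4 / 91.76 = 2.544 mg/L.
The observed yield is Y_obs = Y/(1 + k_d·θ_c) = 0.589 / (1 + 0.102 × 18.8) = 0.589 / 2.918 = 0.2019 g VSS per g BOD₅ removed.
ΔS = 181 − 2.54 = 178.5 mg/L, so the substrate removal rate is 13.6 × 178.5/1000 = 2.427 kg BOD₅/d.
Biomass produced: P_X = Y_obs·Q·ΔS = 0.2019 × 2.427 ≈ 0.4900 kg VSS/d.

P_X ≈ 0.490 kg VSS/d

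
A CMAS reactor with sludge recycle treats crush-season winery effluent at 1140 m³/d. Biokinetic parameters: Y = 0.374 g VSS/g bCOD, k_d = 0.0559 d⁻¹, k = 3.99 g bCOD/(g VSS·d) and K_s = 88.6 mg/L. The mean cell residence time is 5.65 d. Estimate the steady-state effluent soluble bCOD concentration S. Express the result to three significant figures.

S ≈ 16.4 mg/L

For a completely mixed reactor with recycle the Lawrence–McCarty relation gives S = K_s·(1 + k_d·θ_c) / [θ_c·(Y·k − k_d) − 1] = 88.6 × (1 + 0.0559 × 5.65) / [5.65 × (0.374 × 3.99 − 0.0559) − 1] = 116.6 / 7.115 = 16.38 mg/L.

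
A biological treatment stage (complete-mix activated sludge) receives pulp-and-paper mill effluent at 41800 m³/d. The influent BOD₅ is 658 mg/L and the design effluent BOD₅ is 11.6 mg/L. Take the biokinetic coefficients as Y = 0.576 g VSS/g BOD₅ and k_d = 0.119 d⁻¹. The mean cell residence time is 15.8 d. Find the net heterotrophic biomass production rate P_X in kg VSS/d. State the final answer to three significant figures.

Correct the yield for decay: Y_obs = Y/(1 + k_d θ_c) = 0.576 / (1 + 0.119 × 15.8) = 0.576 / 2.880 = 0.2000.
Q·(S₀ − S) = 41800 × (658 − 11.6) × 10⁻³ = 27020 kg/d removed.
Biomass produced: P_X = Y_obs·Q·ΔS = 0.2000 × 27020 ≈ 5404 kg VSS/d.

P_X ≈ 5400 kg VSS/d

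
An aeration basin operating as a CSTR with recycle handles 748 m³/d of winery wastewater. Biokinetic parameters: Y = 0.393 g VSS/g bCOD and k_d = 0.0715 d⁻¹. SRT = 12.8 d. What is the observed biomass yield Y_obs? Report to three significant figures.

Observed yield with endogenous decay: Y_obs = Y / (1 + k_d·θ_c) = 0.393 / (1 + 0.0715 × 12.8) = 0.393 / 1.915 = 0.2052 g VSS/g bCOD.

Y_obs ≈ 0.205 g VSS/g bCOD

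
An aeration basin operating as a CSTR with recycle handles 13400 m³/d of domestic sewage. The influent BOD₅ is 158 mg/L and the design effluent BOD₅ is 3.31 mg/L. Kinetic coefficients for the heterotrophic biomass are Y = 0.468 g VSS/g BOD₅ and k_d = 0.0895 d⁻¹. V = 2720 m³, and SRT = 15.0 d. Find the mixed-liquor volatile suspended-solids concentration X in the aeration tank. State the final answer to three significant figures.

X ≈ 2280 mg/L

Solving the biomass balance for X: X = Y Q (S₀−S) θ_c / [V (1+k_d θ_c)] = 0.468 × 13400 × (158 − 3.31) × 15.0 / [2720 × (1 + 0.0895 × 15.0)] = 2284 mg/L.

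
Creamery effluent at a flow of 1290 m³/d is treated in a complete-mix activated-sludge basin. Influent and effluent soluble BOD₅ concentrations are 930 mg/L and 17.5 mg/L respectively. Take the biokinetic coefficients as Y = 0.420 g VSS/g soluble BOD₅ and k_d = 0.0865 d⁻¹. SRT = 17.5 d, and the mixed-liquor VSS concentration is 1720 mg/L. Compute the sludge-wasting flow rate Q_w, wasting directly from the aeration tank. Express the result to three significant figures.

Q_w ≈ 114 m³/d

From the SRT design equation V = Y Q (S₀−S) θ_c / [X (1 + k_d θ_c)] = 0.420 × 1290 × (930 − 17.5) × 17.5 / [1720 × (1 + 0.0865 × 17.5)] = 8.65×10^6 / 4324 = 2001 m³.
For wasting at MLVSS concentration, Q_w = V/θ_c = 2001/17.5 = 114.3 m³/d.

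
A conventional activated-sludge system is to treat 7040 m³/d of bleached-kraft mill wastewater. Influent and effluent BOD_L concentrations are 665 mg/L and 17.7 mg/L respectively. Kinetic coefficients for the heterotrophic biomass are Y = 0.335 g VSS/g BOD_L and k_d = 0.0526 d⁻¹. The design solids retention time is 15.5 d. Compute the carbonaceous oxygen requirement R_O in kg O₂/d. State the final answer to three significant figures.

Correct the yield for decay: Y_obs = Y/(1 + k_d θ_c) = 0.335 / (1 + 0.0526 × 15.5) = 0.335 / 1.815 = 0.1845.
Q·(S₀ − S) = 7040 × (665 − 17.7) × 10⁻³ = 4557 kg/d removed.
P_X = Y_obs·Q·(S₀ − S) = 0.1845 × 4557 = 841.0 kg VSS/d.
R_O = Q·ΔS − 1.42 P_X = 4557 − 1194 = 3363 kg O₂/d.

R_O ≈ 3360 kg O₂/d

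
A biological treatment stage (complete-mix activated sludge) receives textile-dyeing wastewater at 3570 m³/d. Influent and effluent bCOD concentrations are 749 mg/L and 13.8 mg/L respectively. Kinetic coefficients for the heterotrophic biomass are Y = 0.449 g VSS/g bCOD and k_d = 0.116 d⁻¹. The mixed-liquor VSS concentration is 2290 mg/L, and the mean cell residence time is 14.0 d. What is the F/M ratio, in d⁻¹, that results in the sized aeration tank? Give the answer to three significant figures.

F/M ≈ 0.425 d⁻¹

Rearranging the biomass balance for a CMAS with decay, V = Y·Q·ΔS·θ_c / [X·(1+k_d θ_c)] = 0.449 × 3570 × (749 − 13.8) × 14.0 / [2290 × (1 + 0.116 × 14.0)] = 1.65×10^7 / 6009 = 2746 m³.
F/M = Q·S₀ / (V·X) = 3570 × 749 / (2746 × 2290) = 0.4253 g bCOD·(g VSS·d)⁻¹.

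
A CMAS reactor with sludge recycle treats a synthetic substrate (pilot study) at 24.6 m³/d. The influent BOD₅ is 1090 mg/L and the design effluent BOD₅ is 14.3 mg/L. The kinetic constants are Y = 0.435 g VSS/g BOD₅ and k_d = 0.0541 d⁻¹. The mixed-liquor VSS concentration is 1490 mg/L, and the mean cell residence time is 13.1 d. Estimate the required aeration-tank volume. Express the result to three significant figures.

Steady-state biomass mass balance: V·X·(1 + k_d·θ_c) = Y·Q·(S₀ − S)·θ_c, so V = 0.435 × 24.6 × (1090 − 14.3) × 13.1 / [1490 × (1 + 0.0541 × 13.1)] = 1.51×10^5 / 2546 = 59.23 m³.

V ≈ 59.2 m³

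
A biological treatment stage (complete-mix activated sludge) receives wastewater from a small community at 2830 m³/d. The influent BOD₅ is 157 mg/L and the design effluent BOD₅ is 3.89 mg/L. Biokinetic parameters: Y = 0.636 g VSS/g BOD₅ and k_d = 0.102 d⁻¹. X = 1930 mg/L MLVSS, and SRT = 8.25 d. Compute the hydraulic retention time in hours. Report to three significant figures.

From the SRT design equation V = Y Q (S₀−S) θ_c / [X (1 + k_d θ_c)] = 0.636 × 2830 × (157 − 3.89) × 8.25 / [1930 × (1 + 0.102 × 8.25)] = 2.27×10^6 / 3554 = 639.7 m³.
τ = V/Q = 639.7/2830 = 0.2260 d, or 5.425 h.

τ ≈ 5.42 h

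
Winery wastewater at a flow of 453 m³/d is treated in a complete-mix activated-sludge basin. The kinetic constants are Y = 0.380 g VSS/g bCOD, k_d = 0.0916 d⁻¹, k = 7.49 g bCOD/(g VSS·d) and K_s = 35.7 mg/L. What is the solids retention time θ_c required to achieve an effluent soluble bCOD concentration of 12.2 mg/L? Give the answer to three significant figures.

At the target effluent, Y k S/(K_s+S) = 0.380×7.49×12.2/47.90 = 0.7249 d⁻¹.
Then 1/θ_c = μ − k_d = 0.7249 − 0.0916 = 0.6333 d⁻¹, giving θ_c = 1.579 d.

θ_c ≈ 1.58 d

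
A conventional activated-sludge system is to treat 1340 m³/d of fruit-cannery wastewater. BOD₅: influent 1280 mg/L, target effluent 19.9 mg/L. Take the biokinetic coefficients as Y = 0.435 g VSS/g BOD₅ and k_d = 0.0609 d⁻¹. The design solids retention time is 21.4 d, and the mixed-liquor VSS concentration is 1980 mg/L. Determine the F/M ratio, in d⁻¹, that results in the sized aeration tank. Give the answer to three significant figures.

F/M ≈ 0.251 d⁻¹

From the SRT design equation V = Y Q (S₀−S) θ_c / [X (1 + k_d θ_c)] = 0.435 × 1340 × (1280 − 19.9) × 21.4 / [1980 × (1 + 0.0609 × 21.4)] = 1.57×10^7 / 4560 = 3447 m³.
F/M = Q·S₀ / (V·X) = 1340 × 1280 / (3447 × 1980) = 0.2513 g BOD₅·(g VSS·d)⁻¹.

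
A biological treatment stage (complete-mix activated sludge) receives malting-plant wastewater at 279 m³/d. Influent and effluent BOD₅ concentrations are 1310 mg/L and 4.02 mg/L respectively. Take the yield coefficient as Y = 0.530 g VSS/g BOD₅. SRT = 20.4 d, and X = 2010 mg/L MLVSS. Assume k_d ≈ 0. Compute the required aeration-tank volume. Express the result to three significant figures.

V ≈ 1960 m³

Biomass mass balance (decay neglected): V·X = Y·Q·(S₀ − S)·θ_c, so V = 0.530 × 279 × (1310 − 4.02) × 20.4 / 2010 = 1960 m³.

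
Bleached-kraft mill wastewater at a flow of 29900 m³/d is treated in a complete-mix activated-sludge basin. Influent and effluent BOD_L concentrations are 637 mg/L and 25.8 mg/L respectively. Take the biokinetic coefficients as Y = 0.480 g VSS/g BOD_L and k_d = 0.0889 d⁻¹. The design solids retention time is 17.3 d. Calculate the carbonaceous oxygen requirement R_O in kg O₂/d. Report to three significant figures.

R_O ≈ 13400 kg O₂/d

Y_obs = Y / (1 + k_d θ_c) = 0.480 / (1 + 0.0889 × 17.3) = 0.480 / 2.538 = 0.1891.
Mass of BOD_L removed per day: Q(S₀ − S) = 29900 × 611.2 g/m³ = 18275 kg/d.
Net sludge production P_X = 0.1891 × 18275 = 3456 kg VSS/d.
R_O = Q·(S₀ − S) − 1.42·P_X = 18275 − 1.42 × 3456 = 13367 kg O₂/d.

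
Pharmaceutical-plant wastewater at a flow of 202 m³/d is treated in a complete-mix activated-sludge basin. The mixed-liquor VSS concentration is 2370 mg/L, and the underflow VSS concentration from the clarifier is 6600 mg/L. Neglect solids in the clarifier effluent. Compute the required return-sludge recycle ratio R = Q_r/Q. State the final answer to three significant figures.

R ≈ 0.560

R = Q_r/Q = X/(X_r − X) = 2370 / (6600 − 2370) = 0.5603.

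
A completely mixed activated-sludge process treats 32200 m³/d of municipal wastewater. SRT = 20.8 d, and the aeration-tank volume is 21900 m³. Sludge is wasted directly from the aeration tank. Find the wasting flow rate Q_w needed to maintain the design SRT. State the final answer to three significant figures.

Q_w ≈ 1050 m³/d

Wasting from the aeration tank: Q_w = V / θ_c = 21900 / 20.8 = 1053 m³/d.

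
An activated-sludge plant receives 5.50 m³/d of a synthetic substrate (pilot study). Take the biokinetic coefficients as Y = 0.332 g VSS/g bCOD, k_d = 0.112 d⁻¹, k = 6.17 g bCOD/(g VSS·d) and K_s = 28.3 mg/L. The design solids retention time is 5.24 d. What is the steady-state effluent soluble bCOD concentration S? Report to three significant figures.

Effluent substrate depends only on kinetics and SRT: S = K_s(1 + k_d θ_c) / [θ_c(Yk − k_d) − 1] = 28.3 × (1 + 0.112 × 5.24) / [5.24 × (0.332 × 6.17 − 0.112) − 1] = 44.91 / 9.147 = 4.910 mg/L.

S ≈ 4.91 mg/L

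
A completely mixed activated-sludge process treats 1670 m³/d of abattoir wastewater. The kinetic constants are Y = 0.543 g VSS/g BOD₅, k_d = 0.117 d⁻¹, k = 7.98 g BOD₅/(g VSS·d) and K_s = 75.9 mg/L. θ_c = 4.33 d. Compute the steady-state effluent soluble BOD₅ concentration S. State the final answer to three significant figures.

S ≈ 6.63 mg/L

From the Monod/SRT balance for a CMAS, S = K_s·(1+k_d θ_c)/[θ_c·(Y k − k_d) − 1] = 75.9 × (1 + 0.117 × 4.33) / [4.33 × (0.543 × 7.98 − 0.117) − 1] = 114.4 / 17.26 = 6.627 mg/L.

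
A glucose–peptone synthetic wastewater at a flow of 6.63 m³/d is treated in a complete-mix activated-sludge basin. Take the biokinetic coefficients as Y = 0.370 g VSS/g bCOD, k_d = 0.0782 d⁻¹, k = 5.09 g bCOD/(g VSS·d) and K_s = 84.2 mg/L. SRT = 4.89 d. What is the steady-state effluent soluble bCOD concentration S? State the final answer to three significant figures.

For a completely mixed reactor with recycle the Lawrence–McCarty relation gives S = K_s·(1 + k_d·θ_c) / [θ_c·(Y·k − k_d) − 1] = 84.2 × (1 + 0.0782 × 4.89) / [4.89 × (0.370 × 5.09 − 0.0782) − 1] = 116.4 / 7.827 = 14.87 mg/L.

S ≈ 14.9 mg/L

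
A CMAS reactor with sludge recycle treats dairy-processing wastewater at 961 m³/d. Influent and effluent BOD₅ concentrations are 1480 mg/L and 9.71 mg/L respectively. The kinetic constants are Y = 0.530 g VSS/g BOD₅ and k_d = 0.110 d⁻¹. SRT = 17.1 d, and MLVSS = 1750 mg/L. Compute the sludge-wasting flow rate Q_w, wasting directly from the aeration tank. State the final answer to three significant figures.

Q_w ≈ 149 m³/d

Steady-state biomass mass balance: V·X·(1 + k_d·θ_c) = Y·Q·(S₀ − S)·θ_c, so V = 0.530 × 961 × (1480 − 9.71) × 17.1 / [1750 × (1 + 0.110 × 17.1)] = 1.28×10^7 / 5042 = 2540 m³.
For wasting at MLVSS concentration, Q_w = V/θ_c = 2540/17.1 = 148.5 m³/d.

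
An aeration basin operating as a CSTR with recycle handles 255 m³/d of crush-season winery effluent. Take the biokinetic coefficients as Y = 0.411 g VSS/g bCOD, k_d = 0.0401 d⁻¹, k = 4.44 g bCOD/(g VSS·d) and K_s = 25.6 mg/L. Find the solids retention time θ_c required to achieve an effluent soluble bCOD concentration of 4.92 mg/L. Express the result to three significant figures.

θ_c ≈ 3.94 d

Specific growth rate at S = 4.92 mg/L: μ = YkS/(K_s+S) = 0.411·4.44·4.92/(25.6+4.92) = 0.2942 d⁻¹.
Then 1/θ_c = μ − k_d = 0.2942 − 0.0401 = 0.2541 d⁻¹, giving θ_c = 3.936 d.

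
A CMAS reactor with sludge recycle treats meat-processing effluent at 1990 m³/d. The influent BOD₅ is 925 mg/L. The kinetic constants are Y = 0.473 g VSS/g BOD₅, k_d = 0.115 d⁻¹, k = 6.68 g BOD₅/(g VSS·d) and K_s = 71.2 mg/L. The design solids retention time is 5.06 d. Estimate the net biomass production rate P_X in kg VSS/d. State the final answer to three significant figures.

P_X ≈ 546 kg VSS/d

Effluent substrate depends only on kinetics and SRT: S = K_s(1 + k_d θ_c) / [θ_c(Yk − k_d) − 1] = 71.2 × (1 + 0.115 × 5.06) / [5.06 × (0.473 × 6.68 − 0.115) − 1] = 112.6 / 14.41 = 7.818 mg/L.
The observed yield is Y_obs = Y/(1 + k_d·θ_c) = 0.473 / (1 + 0.115 × 5.06) = 0.473 / 1.582 = 0.2990 g VSS per g BOD₅ removed.
Substrate removed = Q·(S₀ − S) = 1990 m³/d × (925 − 7.82) g/m³ = 1.83×10^6 g/d = 1825 kg/d.
So the net sludge growth is P_X = 0.2990 × 1825 = 545.7 kg VSS/d.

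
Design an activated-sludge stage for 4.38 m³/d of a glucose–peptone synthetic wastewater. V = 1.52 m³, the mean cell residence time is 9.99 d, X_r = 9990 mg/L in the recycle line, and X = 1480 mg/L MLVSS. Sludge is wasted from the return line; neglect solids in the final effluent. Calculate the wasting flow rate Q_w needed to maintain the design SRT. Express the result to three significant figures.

Q_w ≈ 0.0225 m³/d

Wasting from the return line (neglecting effluent solids): Q_w = V·X / (θ_c·X_r) = 1.520 × 1480 / (9.99 × 9990) = 0.02254 m³/d.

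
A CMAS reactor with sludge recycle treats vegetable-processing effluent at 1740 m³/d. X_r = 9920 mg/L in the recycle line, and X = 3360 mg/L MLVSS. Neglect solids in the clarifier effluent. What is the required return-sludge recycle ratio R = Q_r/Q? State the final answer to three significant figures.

R = Q_r/Q = X/(X_r − X) = 3360 / (9920 − 3360) = 0.5122.

R ≈ 0.512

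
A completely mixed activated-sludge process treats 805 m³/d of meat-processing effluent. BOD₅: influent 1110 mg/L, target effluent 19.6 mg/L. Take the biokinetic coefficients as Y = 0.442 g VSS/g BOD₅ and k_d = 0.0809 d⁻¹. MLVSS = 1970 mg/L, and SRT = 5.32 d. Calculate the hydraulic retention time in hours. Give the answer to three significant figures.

Steady-state biomass mass balance: V·X·(1 + k_d·θ_c) = Y·Q·(S₀ − S)·θ_c, so V = 0.442 × 805 × (1110 − 19.6) × 5.32 / [1970 × (1 + 0.0809 × 5.32)] = 2.06×10^6 / 2818 = 732.5 m³.
τ = V/Q = 732.5/805 = 0.9099 d, or 21.84 h.

τ ≈ 21.8 h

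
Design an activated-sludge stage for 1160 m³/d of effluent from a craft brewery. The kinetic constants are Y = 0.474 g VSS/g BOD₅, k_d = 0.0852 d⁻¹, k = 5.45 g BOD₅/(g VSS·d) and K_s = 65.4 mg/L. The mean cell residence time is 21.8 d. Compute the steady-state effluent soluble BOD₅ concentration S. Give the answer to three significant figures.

S ≈ 3.50 mg/L

From the Monod/SRT balance for a CMAS, S = K_s·(1+k_d θ_c)/[θ_c·(Y k − k_d) − 1] = 65.4 × (1 + 0.0852 × 21.8) / [21.8 × (0.474 × 5.45 − 0.0852) − 1] = 186.9 / 53.46 = 3.496 mg/L.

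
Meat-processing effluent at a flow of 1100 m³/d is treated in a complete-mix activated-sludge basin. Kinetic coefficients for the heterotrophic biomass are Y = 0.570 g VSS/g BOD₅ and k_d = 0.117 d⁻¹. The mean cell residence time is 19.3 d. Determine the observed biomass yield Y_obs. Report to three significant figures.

Y_obs ≈ 0.175 g VSS/g BOD₅

Y_obs = Y / (1 + k_d θ_c) = 0.570 / (1 + 0.117 × 19.3) = 0.570 / 3.258 = 0.1749.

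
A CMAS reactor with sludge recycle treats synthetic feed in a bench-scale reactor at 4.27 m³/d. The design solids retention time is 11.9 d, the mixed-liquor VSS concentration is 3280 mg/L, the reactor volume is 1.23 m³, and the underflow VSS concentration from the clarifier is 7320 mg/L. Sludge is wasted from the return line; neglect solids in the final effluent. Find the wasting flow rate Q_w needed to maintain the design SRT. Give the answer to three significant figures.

Q_w ≈ 0.0463 m³/d

Wasting from the return line (neglecting effluent solids): Q_w = V·X / (θ_c·X_r) = 1.230 × 3280 / (11.9 × 7320) = 0.04631 m³/d.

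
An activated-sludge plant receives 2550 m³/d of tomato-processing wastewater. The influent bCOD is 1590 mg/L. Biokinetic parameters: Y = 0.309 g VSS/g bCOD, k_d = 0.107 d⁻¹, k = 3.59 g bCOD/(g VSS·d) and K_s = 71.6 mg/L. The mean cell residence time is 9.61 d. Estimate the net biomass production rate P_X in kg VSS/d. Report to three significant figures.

P_X ≈ 611 kg VSS/d

For a completely mixed reactor with recycle the Lawrence–McCarty relation gives S = K_s·(1 + k_d·θ_c) / [θ_c·(Y·k − k_d) − 1] = 71.6 × (1 + 0.107 × 9.61) / [9.61 × (0.309 × 3.59 − 0.107) − 1] = 145.2 / 8.632 = 16.82 mg/L.
Y_obs = Y / (1 + k_d θ_c) = 0.309 / (1 + 0.107 × 9.61) = 0.309 / 2.028 = 0.1523.
ΔS = 1590 − 16.8 = 1573 mg/L, so the substrate removal rate is 2550 × 1573/1000 = 4012 kg bCOD/d.
Net biomass production P_X = Y_obs × Q·(S₀ − S) = 0.1523 × 4012 = 611.2 kg VSS/d.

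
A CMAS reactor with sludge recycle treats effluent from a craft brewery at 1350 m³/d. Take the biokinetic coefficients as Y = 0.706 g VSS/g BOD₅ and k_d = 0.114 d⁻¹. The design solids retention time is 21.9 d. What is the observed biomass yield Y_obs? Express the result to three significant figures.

Observed yield with endogenous decay: Y_obs = Y / (1 + k_d·θ_c) = 0.706 / (1 + 0.114 × 21.9) = 0.706 / 3.497 = 0.2019 g VSS/g BOD₅.

Y_obs ≈ 0.202 g VSS/g BOD₅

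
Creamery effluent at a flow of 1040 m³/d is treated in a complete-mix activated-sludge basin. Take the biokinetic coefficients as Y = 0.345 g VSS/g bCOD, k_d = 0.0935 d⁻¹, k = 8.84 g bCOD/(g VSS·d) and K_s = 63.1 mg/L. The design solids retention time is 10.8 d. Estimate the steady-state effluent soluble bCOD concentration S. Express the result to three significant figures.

From the Monod/SRT balance for a CMAS, S = K_s·(1+k_d θ_c)/[θ_c·(Y k − k_d) − 1] = 63.1 × (1 + 0.0935 × 10.8) / [10.8 × (0.345 × 8.84 − 0.0935) − 1] = 126.8 / 30.93 = 4.100 mg/L.

S ≈ 4.10 mg/L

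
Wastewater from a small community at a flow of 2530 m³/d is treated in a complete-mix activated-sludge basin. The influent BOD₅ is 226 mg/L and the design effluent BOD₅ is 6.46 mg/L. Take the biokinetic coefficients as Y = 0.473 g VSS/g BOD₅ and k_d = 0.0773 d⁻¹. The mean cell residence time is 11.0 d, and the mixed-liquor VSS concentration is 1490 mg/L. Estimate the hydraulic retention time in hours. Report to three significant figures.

Steady-state biomass mass balance: V·X·(1 + k_d·θ_c) = Y·Q·(S₀ − S)·θ_c, so V = 0.473 × 2530 × (226 − 6.46) × 11.0 / [1490 × (1 + 0.0773 × 11.0)] = 2.89×10^6 / 2757 = 1048 m³.
HRT = V/Q = 1048 m³ / 2530 m³·d⁻¹ = 0.4143 d × 24 = 9.944 h.

τ ≈ 9.94 h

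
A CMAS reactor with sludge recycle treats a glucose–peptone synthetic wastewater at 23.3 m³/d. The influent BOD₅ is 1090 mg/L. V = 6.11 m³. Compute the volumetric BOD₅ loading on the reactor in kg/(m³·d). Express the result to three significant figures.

L_v ≈ 4.16 kg BOD₅/(m³·d)

L_v = Q S₀ / V = 23.3 × 1090 × 10⁻³ / 6.110 = 4.157 kg/(m³·d).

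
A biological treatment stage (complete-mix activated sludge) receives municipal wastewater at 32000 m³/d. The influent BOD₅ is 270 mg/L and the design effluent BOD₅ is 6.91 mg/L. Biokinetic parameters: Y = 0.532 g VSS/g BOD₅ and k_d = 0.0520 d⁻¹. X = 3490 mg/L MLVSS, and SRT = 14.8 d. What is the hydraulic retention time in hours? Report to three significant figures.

τ ≈ 8.05 h

Steady-state biomass mass balance: V·X·(1 + k_d·θ_c) = Y·Q·(S₀ − S)·θ_c, so V = 0.532 × 32000 × (270 − 6.91) × 14.8 / [3490 × (1 + 0.0520 × 14.8)] = 6.63×10^7 / 6176 = 10733 m³.
τ = V/Q = 10733/32000 = 0.3354 d, or 8.050 h.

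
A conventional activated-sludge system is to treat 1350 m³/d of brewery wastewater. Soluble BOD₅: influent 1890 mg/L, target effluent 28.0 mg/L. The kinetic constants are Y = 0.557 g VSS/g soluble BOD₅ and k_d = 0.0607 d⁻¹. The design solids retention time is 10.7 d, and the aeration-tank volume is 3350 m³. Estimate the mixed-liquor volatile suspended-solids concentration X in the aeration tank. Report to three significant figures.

From V·X·(1 + k_d·θ_c) = Y·Q·(S₀ − S)·θ_c: X = 0.557 × 1350 × (1890 − 28.0) × 10.7 / [3350 × (1 + 0.0607 × 10.7)] = 2711 mg/L.

X ≈ 2710 mg/L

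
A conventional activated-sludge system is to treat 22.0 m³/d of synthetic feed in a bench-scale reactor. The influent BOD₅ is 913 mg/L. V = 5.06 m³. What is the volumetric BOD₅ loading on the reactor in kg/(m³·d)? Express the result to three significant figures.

L_v = Q S₀ / V = 22.0 × 913 × 10⁻³ / 5.060 = 3.970 kg/(m³·d).

L_v ≈ 3.97 kg BOD₅/(m³·d)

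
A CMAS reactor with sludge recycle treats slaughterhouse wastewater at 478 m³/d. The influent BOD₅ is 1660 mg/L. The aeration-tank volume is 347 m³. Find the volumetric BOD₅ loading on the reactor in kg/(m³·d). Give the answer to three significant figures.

L_v = Q S₀ / V = 478 × 1660 × 10⁻³ / 347.0 = 2.287 kg/(m³·d).

L_v ≈ 2.29 kg BOD₅/(m³·d)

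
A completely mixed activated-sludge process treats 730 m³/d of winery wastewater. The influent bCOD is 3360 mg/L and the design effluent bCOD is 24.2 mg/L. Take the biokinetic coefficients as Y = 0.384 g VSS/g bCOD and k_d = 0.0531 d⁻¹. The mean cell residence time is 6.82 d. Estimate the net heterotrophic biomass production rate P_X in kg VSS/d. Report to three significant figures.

The observed yield is Y_obs = Y/(1 + k_d·θ_c) = 0.384 / (1 + 0.0531 × 6.82) = 0.384 / 1.362 = 0.2819 g VSS per g bCOD removed.
Mass of bCOD removed per day: Q(S₀ − S) = 730 × 3336 g/m³ = 2435 kg/d.
Biomass produced: P_X = Y_obs·Q·ΔS = 0.2819 × 2435 ≈ 686.5 kg VSS/d.

P_X ≈ 686 kg VSS/d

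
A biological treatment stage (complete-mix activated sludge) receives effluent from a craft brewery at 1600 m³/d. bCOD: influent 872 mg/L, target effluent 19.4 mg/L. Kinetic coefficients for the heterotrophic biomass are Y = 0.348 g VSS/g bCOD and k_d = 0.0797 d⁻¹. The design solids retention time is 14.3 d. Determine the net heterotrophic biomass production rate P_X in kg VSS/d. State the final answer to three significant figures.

P_X ≈ 222 kg VSS/d

Observed yield with endogenous decay: Y_obs = Y / (1 + k_d·θ_c) = 0.348 / (1 + 0.0797 × 14.3) = 0.348 / 2.140 = 0.1626 g VSS/g bCOD.
Mass of bCOD removed per day: Q(S₀ − S) = 1600 × 852.6 g/m³ = 1364 kg/d.
Biomass produced: P_X = Y_obs·Q·ΔS = 0.1626 × 1364 ≈ 221.9 kg VSS/d.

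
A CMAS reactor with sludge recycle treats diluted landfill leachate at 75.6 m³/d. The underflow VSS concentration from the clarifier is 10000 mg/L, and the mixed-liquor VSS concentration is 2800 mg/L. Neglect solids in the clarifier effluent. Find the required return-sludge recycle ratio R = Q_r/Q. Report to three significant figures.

Mass balance around the secondary clarifier (neglecting effluent solids): R = X / (X_r − X) = 2800 / (10000 − 2800) = 0.3889.

R ≈ 0.389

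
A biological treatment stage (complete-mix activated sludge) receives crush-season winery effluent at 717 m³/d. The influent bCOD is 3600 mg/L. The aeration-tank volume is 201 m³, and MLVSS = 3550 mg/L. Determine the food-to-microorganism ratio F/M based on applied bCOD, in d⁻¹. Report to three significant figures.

F/M ≈ 3.62 d⁻¹

Food-to-microorganism ratio F/M = Q S₀ / (V X) = 717 × 3600 / (201.0 × 3550) = 3.617 d⁻¹.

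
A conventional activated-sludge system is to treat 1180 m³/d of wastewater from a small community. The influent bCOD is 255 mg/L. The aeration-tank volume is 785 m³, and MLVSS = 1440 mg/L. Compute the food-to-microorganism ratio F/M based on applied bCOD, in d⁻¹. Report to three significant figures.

Food-to-microorganism ratio F/M = Q S₀ / (V X) = 1180 × 255 / (785.0 × 1440) = 0.2662 d⁻¹.

F/M ≈ 0.266 d⁻¹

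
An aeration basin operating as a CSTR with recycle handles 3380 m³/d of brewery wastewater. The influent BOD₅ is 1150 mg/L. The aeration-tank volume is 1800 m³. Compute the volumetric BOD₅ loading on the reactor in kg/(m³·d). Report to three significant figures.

L_v ≈ 2.16 kg BOD₅/(m³·d)

L_v = Q S₀ / V = 3380 × 1150 × 10⁻³ / 1800 = 2.159 kg/(m³·d).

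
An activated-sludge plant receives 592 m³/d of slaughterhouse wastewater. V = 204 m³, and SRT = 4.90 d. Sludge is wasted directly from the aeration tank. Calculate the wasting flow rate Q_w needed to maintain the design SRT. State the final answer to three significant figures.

Q_w ≈ 41.6 m³/d

With mixed-liquor wasting, θ_c = V/Q_w, so Q_w = V/θ_c = 204.0/4.90 = 41.63 m³/d.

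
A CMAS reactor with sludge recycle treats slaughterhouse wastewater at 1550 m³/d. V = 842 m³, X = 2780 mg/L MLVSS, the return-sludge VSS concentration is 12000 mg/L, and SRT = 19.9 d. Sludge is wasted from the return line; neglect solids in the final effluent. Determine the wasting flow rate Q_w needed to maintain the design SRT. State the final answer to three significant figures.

Q_w = (V·X)/(θ_c X_r) = 842.0 × 2780 / (19.9 × 12000) = 9.802 m³/d.

Q_w ≈ 9.80 m³/d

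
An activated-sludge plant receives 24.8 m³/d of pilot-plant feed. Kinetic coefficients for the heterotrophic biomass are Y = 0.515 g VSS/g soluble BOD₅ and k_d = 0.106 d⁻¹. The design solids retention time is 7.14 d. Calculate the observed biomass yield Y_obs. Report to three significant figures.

Y_obs = Y / (1 + k_d θ_c) = 0.515 / (1 + 0.106 × 7.14) = 0.515 / 1.757 = 0.2931.

Y_obs ≈ 0.293 g VSS/g soluble BOD₅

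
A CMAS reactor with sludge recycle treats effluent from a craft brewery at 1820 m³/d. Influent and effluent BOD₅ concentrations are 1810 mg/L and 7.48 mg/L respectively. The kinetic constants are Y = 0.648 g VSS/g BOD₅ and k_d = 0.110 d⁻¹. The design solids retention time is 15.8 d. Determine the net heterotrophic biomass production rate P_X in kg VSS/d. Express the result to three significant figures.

P_X ≈ 776 kg VSS/d

Observed yield with endogenous decay: Y_obs = Y / (1 + k_d·θ_c) = 0.648 / (1 + 0.110 × 15.8) = 0.648 / 2.738 = 0.2367 g VSS/g BOD₅.
Substrate removed = Q·(S₀ − S) = 1820 m³/d × (1810 − 7.48) g/m³ = 3.28×10^6 g/d = 3281 kg/d.
Biomass produced: P_X = Y_obs·Q·ΔS = 0.2367 × 3281 ≈ 776.4 kg VSS/d.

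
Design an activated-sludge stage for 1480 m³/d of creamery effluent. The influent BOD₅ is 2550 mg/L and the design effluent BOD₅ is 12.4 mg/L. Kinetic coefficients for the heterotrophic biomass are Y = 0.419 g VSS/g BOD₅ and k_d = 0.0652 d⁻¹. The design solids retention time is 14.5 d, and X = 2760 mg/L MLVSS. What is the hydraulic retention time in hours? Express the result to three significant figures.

From the SRT design equation V = Y Q (S₀−S) θ_c / [X (1 + k_d θ_c)] = 0.419 × 1480 × (2550 − 12.4) × 14.5 / [2760 × (1 + 0.0652 × 14.5)] = 2.28×10^7 / 5369 = 4250 m³.
τ = V/Q = 4250/1480 = 2.871 d, or 68.91 h.

τ ≈ 68.9 h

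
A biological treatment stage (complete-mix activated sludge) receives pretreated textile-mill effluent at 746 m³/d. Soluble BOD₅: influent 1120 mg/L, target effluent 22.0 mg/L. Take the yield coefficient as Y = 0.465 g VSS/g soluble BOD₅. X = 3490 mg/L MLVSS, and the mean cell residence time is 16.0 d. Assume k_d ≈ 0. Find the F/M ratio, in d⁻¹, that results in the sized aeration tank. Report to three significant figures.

V·X = Y·Q·ΔS·θ_c gives V = 0.465 × 746 × (1120 − 22.0) × 16.0 / 3490 = 1746 m³.
F/M = applied load / biomass = Q·S₀/(V·X) = 746 × 1120 / (1746 × 3490) = 0.1371 d⁻¹.

F/M ≈ 0.137 d⁻¹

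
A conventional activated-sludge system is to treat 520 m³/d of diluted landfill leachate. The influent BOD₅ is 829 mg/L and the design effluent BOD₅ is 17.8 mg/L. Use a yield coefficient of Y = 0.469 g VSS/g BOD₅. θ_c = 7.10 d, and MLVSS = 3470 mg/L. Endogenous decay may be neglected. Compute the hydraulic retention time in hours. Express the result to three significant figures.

Biomass mass balance (decay neglected): V·X = Y·Q·(S₀ − S)·θ_c, so V = 0.469 × 520 × (829 − 17.8) × 7.10 / 3470 = 404.8 m³.
Hydraulic retention time τ = V/Q = 404.8 / 520 = 0.7784 d = 18.68 h.

τ ≈ 18.7 h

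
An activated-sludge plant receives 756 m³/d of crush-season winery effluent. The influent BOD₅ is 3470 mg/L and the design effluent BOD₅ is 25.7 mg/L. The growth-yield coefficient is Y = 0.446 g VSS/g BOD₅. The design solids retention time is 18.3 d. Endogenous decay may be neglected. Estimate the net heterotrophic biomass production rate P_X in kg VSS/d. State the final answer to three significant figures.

P_X ≈ 1160 kg VSS/d

No decay correction is needed, so Y_obs = Y = 0.446.
Q·(S₀ − S) = 756 × (3470 − 25.7) × 10⁻³ = 2604 kg/d removed.
So the net sludge growth is P_X = 0.4460 × 2604 = 1161 kg VSS/d.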